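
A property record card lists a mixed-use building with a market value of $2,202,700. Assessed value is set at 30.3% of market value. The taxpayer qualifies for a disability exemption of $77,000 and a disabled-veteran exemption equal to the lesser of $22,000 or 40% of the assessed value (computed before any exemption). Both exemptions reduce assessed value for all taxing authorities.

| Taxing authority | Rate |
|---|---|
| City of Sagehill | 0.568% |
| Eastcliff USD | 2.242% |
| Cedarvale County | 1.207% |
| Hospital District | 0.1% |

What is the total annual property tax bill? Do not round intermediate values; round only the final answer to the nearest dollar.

Assessed value = $2,202,700 × 0.303 = $667,418.1
Disabled-veteran exemption = min($22,000, 40% × $667,418.1) = min($22,000, $266,967.24) = $22,000 (dollar cap binds)
Taxable value = $667,418.1 − $77,000 − $22,000 = $568,418.1
City of Sagehill: $568,418.1 × 0.00568 = $3,228.614808
Eastcliff USD: $568,418.1 × 0.02242 = $12,743.933802
Cedarvale County: $568,418.1 × 0.01207 = $6,860.806467
Hospital District: $568,418.1 × 0.001 = $568.4181
Total = $23,401.773177

$23,402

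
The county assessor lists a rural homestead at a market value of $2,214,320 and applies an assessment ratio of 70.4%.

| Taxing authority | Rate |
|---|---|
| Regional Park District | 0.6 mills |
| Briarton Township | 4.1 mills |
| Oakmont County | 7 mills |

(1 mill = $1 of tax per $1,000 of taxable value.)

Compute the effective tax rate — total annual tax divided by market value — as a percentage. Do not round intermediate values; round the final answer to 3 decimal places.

Assessed value = $2,214,320 × 0.704 = $1,558,881.28
Regional Park District: $1,558,881.28 × 0.0006 = $935.328768
Briarton Township: $1,558,881.28 × 0.0041 = $6,391.413248
Oakmont County: $1,558,881.28 × 0.007 = $10,912.16896
Total tax = $18,238.910976
Effective rate = $18,238.910976 ÷ $2,214,320 = 0.824% of market value

0.824%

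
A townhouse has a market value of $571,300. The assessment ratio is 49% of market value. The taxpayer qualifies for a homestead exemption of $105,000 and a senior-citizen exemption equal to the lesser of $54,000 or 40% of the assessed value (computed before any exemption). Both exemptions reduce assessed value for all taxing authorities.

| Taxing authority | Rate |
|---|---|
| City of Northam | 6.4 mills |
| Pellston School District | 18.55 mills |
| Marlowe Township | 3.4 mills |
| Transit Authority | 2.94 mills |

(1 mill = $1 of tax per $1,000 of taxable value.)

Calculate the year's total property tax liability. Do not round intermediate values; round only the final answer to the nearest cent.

Assessed value = $571,300 × 0.49 = $279,937
Senior-citizen exemption = min($54,000, 40% × $279,937) = min($54,000, $111,974.8) = $54,000 (dollar cap binds)
Taxable value = $279,937 − $105,000 − $54,000 = $120,937
City of Northam: $120,937 × 0.0064 = $773.9968
Pellston School District: $120,937 × 0.01855 = $2,243.38135
Marlowe Township: $120,937 × 0.0034 = $411.1858
Transit Authority: $120,937 × 0.00294 = $355.55478
Total = $3,784.11873

$3,784.12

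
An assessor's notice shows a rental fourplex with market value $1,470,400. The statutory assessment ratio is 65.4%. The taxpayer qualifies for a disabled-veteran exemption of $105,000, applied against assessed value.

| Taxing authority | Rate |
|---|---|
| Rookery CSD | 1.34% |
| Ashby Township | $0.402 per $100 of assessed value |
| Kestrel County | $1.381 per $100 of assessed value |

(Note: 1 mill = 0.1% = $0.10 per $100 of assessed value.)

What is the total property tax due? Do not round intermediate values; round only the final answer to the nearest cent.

Assessed value = $1,470,400 × 0.654 = $961,641.6
Taxable value = $961,641.6 − $105,000 = $856,641.6
Rookery CSD: $856,641.6 × 0.0134 = $11,478.99744
Ashby Township: $856,641.6 × 0.00402 = $3,443.699232
Kestrel County: $856,641.6 × 0.01381 = $11,830.220496
Total = $26,752.917168

$26,752.92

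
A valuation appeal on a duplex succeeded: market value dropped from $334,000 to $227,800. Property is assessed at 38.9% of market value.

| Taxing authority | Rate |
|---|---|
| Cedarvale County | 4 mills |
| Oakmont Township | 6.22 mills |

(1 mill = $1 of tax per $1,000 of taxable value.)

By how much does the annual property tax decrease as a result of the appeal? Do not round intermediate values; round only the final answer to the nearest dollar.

$422

Old assessed value = $334,000 × 0.389 = $129,926
New assessed value = $227,800 × 0.389 = $88,614.2
Combined rate = 0.004 + 0.00622 = 0.01022
Old tax = $129,926 × 0.01022 = $1,327.84372
New tax = $88,614.2 × 0.01022 = $905.637124
Reduction = $1,327.84372 − $905.637124 = $422.206596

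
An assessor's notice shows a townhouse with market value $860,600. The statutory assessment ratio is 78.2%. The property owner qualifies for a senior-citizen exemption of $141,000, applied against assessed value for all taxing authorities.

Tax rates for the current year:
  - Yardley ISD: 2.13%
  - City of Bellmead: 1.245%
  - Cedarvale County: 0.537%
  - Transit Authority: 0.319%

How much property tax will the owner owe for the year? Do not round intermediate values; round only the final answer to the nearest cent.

Assessed value = $860,600 × 0.782 = $672,989.2
Taxable value = $672,989.2 − $141,000 = $531,989.2
Yardley ISD: $531,989.2 × 0.0213 = $11,331.36996
City of Bellmead: $531,989.2 × 0.01245 = $6,623.26554
Cedarvale County: $531,989.2 × 0.00537 = $2,856.782004
Transit Authority: $531,989.2 × 0.00319 = $1,697.045548
Total = $11,331.36996 + $6,623.26554 + $2,856.782004 + $1,697.045548 = $22,508.463052

$22,508.46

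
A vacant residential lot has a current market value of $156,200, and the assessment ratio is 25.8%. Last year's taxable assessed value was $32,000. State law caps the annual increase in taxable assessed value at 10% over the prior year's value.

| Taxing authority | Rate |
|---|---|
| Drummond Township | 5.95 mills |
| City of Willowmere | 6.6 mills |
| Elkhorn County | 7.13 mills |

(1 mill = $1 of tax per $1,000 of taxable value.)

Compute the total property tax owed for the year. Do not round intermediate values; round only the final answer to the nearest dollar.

$693

Uncapped assessed value = $156,200 × 0.258 = $40,299.6
Cap limit = $32,000 × 1.1 = $35,200
Taxable assessed value = min($40,299.6, $35,200) = $35,200 (cap binds)
Drummond Township: $35,200 × 0.00595 = $209.44
City of Willowmere: $35,200 × 0.0066 = $232.32
Elkhorn County: $35,200 × 0.00713 = $250.976
Total = $692.736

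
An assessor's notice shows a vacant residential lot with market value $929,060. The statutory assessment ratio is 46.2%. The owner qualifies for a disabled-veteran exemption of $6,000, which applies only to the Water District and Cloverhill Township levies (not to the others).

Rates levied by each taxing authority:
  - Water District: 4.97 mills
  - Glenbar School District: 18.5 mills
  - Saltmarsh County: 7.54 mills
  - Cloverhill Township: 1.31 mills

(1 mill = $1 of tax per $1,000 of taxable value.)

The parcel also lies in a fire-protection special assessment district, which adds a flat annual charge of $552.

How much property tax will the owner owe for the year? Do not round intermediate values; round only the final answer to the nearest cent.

$14,386.90

Assessed value = $929,060 × 0.462 = $429,225.72
Water District: ($429,225.72 − $6,000) × 0.00497 = $423,225.72 × 0.00497 = $2,103.4318284
Glenbar School District: $429,225.72 × 0.0185 = $7,940.67582
Saltmarsh County: $429,225.72 × 0.00754 = $3,236.3619288
Cloverhill Township: ($429,225.72 − $6,000) × 0.00131 = $423,225.72 × 0.00131 = $554.4256932
Levies subtotal = $13,834.8952704
Total = $13,834.8952704 + $552 = $14,386.8952704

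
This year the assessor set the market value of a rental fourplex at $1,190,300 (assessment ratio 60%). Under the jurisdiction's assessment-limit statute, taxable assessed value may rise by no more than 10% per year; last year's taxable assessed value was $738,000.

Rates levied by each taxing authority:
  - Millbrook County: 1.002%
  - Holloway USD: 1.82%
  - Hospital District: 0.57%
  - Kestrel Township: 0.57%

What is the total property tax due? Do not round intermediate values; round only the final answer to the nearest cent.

Uncapped assessed value = $1,190,300 × 0.6 = $714,180
Cap limit = $738,000 × 1.1 = $811,800
Taxable assessed value = min($714,180, $811,800) = $714,180 (cap does not bind)
Millbrook County: $714,180 × 0.01002 = $7,156.0836
Holloway USD: $714,180 × 0.0182 = $12,998.076
Hospital District: $714,180 × 0.0057 = $4,070.826
Kestrel Township: $714,180 × 0.0057 = $4,070.826
Total = $28,295.8116

$28,295.81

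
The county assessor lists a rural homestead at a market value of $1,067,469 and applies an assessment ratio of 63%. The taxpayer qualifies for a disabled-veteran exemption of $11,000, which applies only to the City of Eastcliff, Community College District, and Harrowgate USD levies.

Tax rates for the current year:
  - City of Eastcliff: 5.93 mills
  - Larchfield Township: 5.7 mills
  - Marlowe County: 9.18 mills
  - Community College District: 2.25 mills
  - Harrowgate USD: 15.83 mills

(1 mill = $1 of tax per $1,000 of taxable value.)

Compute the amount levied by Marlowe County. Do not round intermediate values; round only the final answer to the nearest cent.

Assessed value = $1,067,469 × 0.63 = $672,505.47
Marlowe County taxable value = $672,505.47 (exemption does not apply)
Marlowe County levy = $672,505.47 × 0.00918 = $6,173.6002146

$6,173.60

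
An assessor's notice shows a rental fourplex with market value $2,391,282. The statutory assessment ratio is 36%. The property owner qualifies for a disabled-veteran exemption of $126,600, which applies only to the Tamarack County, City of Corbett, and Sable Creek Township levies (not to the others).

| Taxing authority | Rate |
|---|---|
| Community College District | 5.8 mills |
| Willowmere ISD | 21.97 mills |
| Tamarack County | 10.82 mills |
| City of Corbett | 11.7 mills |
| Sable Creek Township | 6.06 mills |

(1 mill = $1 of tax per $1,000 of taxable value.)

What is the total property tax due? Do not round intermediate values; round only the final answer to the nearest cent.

Assessed value = $2,391,282 × 0.36 = $860,861.52
Community College District: $860,861.52 × 0.0058 = $4,992.996816
Willowmere ISD: $860,861.52 × 0.02197 = $18,913.1275944
Tamarack County: ($860,861.52 − $126,600) × 0.01082 = $734,261.52 × 0.01082 = $7,944.7096464
City of Corbett: ($860,861.52 − $126,600) × 0.0117 = $734,261.52 × 0.0117 = $8,590.859784
Sable Creek Township: ($860,861.52 − $126,600) × 0.00606 = $734,261.52 × 0.00606 = $4,449.6248112
Total = $44,891.318652

$44,891.32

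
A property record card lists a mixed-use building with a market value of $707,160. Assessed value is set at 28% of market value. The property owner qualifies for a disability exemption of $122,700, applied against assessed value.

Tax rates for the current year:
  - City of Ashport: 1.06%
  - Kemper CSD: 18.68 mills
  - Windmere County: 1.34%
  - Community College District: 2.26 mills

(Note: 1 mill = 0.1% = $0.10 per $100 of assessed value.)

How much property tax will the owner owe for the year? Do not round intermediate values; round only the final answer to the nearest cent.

Assessed value = $707,160 × 0.28 = $198,004.8
Taxable value = $198,004.8 − $122,700 = $75,304.8
City of Ashport: $75,304.8 × 0.0106 = $798.23088
Kemper CSD: $75,304.8 × 0.01868 = $1,406.693664
Windmere County: $75,304.8 × 0.0134 = $1,009.08432
Community College District: $75,304.8 × 0.00226 = $170.188848
Total = $3,384.197712

$3,384.20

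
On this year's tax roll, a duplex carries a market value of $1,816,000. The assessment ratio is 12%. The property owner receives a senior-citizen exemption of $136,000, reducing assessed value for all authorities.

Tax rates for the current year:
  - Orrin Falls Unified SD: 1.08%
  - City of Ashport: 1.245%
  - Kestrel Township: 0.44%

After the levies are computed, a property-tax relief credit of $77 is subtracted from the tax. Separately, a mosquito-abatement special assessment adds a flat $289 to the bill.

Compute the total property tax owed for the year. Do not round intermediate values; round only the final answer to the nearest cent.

Assessed value = $1,816,000 × 0.12 = $217,920
Taxable value = $217,920 − $136,000 = $81,920
Orrin Falls Unified SD: $81,920 × 0.0108 = $884.736
City of Ashport: $81,920 × 0.01245 = $1,019.904
Kestrel Township: $81,920 × 0.0044 = $360.448
Levies subtotal = $2,265.088
After credit = $2,265.088 − $77 = $2,188.088
Total = $2,188.088 + $289 = $2,477.088

$2,477.09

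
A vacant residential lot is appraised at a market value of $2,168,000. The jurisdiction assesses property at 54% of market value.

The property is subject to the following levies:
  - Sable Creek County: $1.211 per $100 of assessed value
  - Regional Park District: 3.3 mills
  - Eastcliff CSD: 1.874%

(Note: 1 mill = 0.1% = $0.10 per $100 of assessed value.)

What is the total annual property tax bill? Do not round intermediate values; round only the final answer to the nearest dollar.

Assessed value = $2,168,000 × 0.54 = $1,170,720
Sable Creek County: $1,170,720 × 0.01211 = $14,177.4192
Regional Park District: $1,170,720 × 0.0033 = $3,863.376
Eastcliff CSD: $1,170,720 × 0.01874 = $21,939.2928
Total = $39,980.088

$39,980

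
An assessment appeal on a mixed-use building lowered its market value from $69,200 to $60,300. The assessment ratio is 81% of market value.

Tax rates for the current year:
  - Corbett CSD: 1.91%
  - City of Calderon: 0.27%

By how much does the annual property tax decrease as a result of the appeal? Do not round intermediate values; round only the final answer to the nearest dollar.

Old assessed value = $69,200 × 0.81 = $56,052
New assessed value = $60,300 × 0.81 = $48,843
Combined rate = 0.0191 + 0.0027 = 0.0218
Old tax = $56,052 × 0.0218 = $1,221.9336
New tax = $48,843 × 0.0218 = $1,064.7774
Reduction = $1,221.9336 − $1,064.7774 = $157.1562

$157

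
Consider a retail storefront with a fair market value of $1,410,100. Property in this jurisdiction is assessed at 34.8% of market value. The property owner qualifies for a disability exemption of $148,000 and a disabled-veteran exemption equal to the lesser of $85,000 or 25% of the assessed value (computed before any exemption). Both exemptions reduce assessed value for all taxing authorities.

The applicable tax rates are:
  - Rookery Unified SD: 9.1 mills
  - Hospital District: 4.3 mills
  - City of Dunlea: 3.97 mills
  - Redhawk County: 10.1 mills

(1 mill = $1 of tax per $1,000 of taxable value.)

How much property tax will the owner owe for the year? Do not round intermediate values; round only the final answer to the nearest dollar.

Assessed value = $1,410,100 × 0.348 = $490,714.8
Disabled-veteran exemption = min($85,000, 25% × $490,714.8) = min($85,000, $122,678.7) = $85,000 (dollar cap binds)
Taxable value = $490,714.8 − $148,000 − $85,000 = $257,714.8
Rookery Unified SD: $257,714.8 × 0.0091 = $2,345.20468
Hospital District: $257,714.8 × 0.0043 = $1,108.17364
City of Dunlea: $257,714.8 × 0.00397 = $1,023.127756
Redhawk County: $257,714.8 × 0.0101 = $2,602.91948
Total = $7,079.425556

$7,079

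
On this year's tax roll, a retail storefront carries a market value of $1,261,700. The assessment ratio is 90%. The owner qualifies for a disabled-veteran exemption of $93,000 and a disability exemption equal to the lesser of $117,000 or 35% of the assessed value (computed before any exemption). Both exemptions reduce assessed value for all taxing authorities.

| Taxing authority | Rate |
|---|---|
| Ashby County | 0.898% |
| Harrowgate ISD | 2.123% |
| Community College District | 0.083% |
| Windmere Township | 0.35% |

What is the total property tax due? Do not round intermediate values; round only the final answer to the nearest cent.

Assessed value = $1,261,700 × 0.9 = $1,135,530
Disability exemption = min($117,000, 35% × $1,135,530) = min($117,000, $397,435.5) = $117,000 (dollar cap binds)
Taxable value = $1,135,530 − $93,000 − $117,000 = $925,530
Ashby County: $925,530 × 0.00898 = $8,311.2594
Harrowgate ISD: $925,530 × 0.02123 = $19,649.0019
Community College District: $925,530 × 0.00083 = $768.1899
Windmere Township: $925,530 × 0.0035 = $3,239.355
Total = $31,967.8062

$31,967.81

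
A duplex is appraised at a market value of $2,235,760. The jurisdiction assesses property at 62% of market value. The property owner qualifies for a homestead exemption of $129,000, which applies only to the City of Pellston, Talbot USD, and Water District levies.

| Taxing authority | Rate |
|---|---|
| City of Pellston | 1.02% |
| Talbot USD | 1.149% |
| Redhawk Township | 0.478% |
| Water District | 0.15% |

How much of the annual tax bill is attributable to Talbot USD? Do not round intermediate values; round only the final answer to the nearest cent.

$14,444.90

Assessed value = $2,235,760 × 0.62 = $1,386,171.2
Talbot USD taxable value = $1,386,171.2 − $129,000 = $1,257,171.2
Talbot USD levy = $1,257,171.2 × 0.01149 = $14,444.897088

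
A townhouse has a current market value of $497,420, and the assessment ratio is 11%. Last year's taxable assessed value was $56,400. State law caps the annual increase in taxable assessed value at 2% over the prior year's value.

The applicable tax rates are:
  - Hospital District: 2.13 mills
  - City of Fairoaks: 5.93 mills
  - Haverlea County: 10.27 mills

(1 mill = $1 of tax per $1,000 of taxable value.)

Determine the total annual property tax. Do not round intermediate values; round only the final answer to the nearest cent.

Uncapped assessed value = $497,420 × 0.11 = $54,716.2
Cap limit = $56,400 × 1.02 = $57,528
Taxable assessed value = min($54,716.2, $57,528) = $54,716.2 (cap does not bind)
Hospital District: $54,716.2 × 0.00213 = $116.545506
City of Fairoaks: $54,716.2 × 0.00593 = $324.467066
Haverlea County: $54,716.2 × 0.01027 = $561.935374
Total = $1,002.947946

$1,002.95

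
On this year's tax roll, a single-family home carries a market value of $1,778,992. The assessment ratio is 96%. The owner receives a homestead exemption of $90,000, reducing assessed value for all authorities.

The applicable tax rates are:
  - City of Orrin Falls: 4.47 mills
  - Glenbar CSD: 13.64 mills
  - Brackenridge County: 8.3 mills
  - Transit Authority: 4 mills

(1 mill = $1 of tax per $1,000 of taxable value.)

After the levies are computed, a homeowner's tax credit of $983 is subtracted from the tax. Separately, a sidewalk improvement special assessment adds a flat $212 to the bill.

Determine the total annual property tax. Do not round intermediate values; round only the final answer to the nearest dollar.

Assessed value = $1,778,992 × 0.96 = $1,707,832.32
Taxable value = $1,707,832.32 − $90,000 = $1,617,832.32
City of Orrin Falls: $1,617,832.32 × 0.00447 = $7,231.7104704
Glenbar CSD: $1,617,832.32 × 0.01364 = $22,067.2328448
Brackenridge County: $1,617,832.32 × 0.0083 = $13,428.008256
Transit Authority: $1,617,832.32 × 0.004 = $6,471.32928
Levies subtotal = $49,198.2808512
After credit = $49,198.2808512 − $983 = $48,215.2808512
Total = $48,215.2808512 + $212 = $48,427.2808512

$48,427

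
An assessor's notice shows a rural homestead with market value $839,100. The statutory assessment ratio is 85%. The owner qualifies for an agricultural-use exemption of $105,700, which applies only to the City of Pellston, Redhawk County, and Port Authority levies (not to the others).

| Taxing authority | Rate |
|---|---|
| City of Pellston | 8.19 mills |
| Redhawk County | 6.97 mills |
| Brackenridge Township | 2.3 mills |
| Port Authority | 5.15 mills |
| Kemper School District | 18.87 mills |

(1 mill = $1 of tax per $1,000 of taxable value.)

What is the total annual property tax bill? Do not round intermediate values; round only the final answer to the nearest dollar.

Assessed value = $839,100 × 0.85 = $713,235
City of Pellston: ($713,235 − $105,700) × 0.00819 = $607,535 × 0.00819 = $4,975.71165
Redhawk County: ($713,235 − $105,700) × 0.00697 = $607,535 × 0.00697 = $4,234.51895
Brackenridge Township: $713,235 × 0.0023 = $1,640.4405
Port Authority: ($713,235 − $105,700) × 0.00515 = $607,535 × 0.00515 = $3,128.80525
Kemper School District: $713,235 × 0.01887 = $13,458.74445
Total = $27,438.2208

$27,438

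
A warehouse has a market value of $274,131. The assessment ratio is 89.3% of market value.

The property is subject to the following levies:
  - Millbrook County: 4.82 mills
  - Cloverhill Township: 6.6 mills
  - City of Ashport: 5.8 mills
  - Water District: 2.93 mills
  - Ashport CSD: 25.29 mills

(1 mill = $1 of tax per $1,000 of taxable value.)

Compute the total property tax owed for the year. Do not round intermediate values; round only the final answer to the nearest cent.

Assessed value = $274,131 × 0.893 = $244,798.983
Millbrook County: $244,798.983 × 0.00482 = $1,179.93109806
Cloverhill Township: $244,798.983 × 0.0066 = $1,615.6732878
City of Ashport: $244,798.983 × 0.0058 = $1,419.8341014
Water District: $244,798.983 × 0.00293 = $717.26102019
Ashport CSD: $244,798.983 × 0.02529 = $6,190.96628007
Total = $1,179.93109806 + $1,615.6732878 + $1,419.8341014 + $717.26102019 + $6,190.96628007 = $11,123.66578752

$11,123.67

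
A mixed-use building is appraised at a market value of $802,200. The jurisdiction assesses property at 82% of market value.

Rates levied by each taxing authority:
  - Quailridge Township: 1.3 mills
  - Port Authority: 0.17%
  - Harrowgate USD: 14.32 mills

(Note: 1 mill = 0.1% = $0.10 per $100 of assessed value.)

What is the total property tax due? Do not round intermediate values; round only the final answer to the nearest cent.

$11,393.17

Assessed value = $802,200 × 0.82 = $657,804
Quailridge Township: $657,804 × 0.0013 = $855.1452
Port Authority: $657,804 × 0.0017 = $1,118.2668
Harrowgate USD: $657,804 × 0.01432 = $9,419.75328
Total = $11,393.16528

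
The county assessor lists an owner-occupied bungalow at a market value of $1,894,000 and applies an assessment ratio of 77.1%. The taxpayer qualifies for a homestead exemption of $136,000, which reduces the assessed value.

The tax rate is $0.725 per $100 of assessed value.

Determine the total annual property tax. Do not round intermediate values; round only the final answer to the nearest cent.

$9,600.99

Assessed value = $1,894,000 × 0.771 = $1,460,274
Taxable value = $1,460,274 − $136,000 = $1,324,274
Tax = $1,324,274 × 0.00725 = $9,600.9865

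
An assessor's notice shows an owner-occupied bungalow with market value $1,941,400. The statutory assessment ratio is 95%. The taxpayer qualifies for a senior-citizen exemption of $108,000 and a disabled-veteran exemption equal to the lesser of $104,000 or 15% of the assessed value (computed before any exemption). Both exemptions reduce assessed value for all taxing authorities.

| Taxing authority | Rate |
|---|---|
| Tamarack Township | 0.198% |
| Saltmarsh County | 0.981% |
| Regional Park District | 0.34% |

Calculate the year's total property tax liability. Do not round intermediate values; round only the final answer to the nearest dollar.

$24,795

Assessed value = $1,941,400 × 0.95 = $1,844,330
Disabled-veteran exemption = min($104,000, 15% × $1,844,330) = min($104,000, $276,649.5) = $104,000 (dollar cap binds)
Taxable value = $1,844,330 − $108,000 − $104,000 = $1,632,330
Tamarack Township: $1,632,330 × 0.00198 = $3,232.0134
Saltmarsh County: $1,632,330 × 0.00981 = $16,013.1573
Regional Park District: $1,632,330 × 0.0034 = $5,549.922
Total = $24,795.0927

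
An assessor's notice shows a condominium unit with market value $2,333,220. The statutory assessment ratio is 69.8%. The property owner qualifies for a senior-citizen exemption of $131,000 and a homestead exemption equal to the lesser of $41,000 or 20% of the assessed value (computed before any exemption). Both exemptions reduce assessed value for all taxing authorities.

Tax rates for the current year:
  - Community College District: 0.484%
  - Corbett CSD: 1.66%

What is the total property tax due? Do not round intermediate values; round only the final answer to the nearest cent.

Assessed value = $2,333,220 × 0.698 = $1,628,587.56
Homestead exemption = min($41,000, 20% × $1,628,587.56) = min($41,000, $325,717.512) = $41,000 (dollar cap binds)
Taxable value = $1,628,587.56 − $131,000 − $41,000 = $1,456,587.56
Community College District: $1,456,587.56 × 0.00484 = $7,049.8837904
Corbett CSD: $1,456,587.56 × 0.0166 = $24,179.353496
Total = $31,229.2372864

$31,229.24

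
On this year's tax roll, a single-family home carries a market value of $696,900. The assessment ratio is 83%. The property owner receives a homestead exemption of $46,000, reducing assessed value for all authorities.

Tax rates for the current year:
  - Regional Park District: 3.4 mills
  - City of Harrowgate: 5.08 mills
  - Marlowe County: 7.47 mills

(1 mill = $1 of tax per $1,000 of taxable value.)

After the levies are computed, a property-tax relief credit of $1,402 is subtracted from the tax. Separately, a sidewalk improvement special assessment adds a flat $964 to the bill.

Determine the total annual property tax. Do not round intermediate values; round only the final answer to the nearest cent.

Assessed value = $696,900 × 0.83 = $578,427
Taxable value = $578,427 − $46,000 = $532,427
Regional Park District: $532,427 × 0.0034 = $1,810.2518
City of Harrowgate: $532,427 × 0.00508 = $2,704.72916
Marlowe County: $532,427 × 0.00747 = $3,977.22969
Levies subtotal = $8,492.21065
After credit = $8,492.21065 − $1,402 = $7,090.21065
Total = $7,090.21065 + $964 = $8,054.21065

$8,054.21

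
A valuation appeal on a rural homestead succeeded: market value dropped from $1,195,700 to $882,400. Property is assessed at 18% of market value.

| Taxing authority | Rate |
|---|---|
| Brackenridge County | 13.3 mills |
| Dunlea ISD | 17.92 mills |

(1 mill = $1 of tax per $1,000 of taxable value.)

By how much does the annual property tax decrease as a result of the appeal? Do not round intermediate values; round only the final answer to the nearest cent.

$1,760.62

Old assessed value = $1,195,700 × 0.18 = $215,226
New assessed value = $882,400 × 0.18 = $158,832
Combined rate = 0.0133 + 0.01792 = 0.03122
Old tax = $215,226 × 0.03122 = $6,719.35572
New tax = $158,832 × 0.03122 = $4,958.73504
Reduction = $6,719.35572 − $4,958.73504 = $1,760.62068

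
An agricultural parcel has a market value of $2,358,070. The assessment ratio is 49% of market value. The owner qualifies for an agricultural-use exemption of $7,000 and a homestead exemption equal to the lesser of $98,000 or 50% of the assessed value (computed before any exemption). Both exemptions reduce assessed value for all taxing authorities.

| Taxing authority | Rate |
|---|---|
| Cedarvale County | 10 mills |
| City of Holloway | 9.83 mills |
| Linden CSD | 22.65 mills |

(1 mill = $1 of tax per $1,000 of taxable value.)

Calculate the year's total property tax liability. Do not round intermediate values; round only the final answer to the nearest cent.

$44,623.30

Assessed value = $2,358,070 × 0.49 = $1,155,454.3
Homestead exemption = min($98,000, 50% × $1,155,454.3) = min($98,000, $577,727.15) = $98,000 (dollar cap binds)
Taxable value = $1,155,454.3 − $7,000 − $98,000 = $1,050,454.3
Cedarvale County: $1,050,454.3 × 0.01 = $10,504.543
City of Holloway: $1,050,454.3 × 0.00983 = $10,325.965769
Linden CSD: $1,050,454.3 × 0.02265 = $23,792.789895
Total = $44,623.298664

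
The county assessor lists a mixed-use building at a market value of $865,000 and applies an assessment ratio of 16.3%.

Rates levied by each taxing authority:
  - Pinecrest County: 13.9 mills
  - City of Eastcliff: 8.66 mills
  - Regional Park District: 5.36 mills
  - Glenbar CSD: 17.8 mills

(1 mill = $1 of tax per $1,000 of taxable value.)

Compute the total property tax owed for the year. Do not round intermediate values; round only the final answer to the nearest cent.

$6,446.29

Assessed value = $865,000 × 0.163 = $140,995
Pinecrest County: $140,995 × 0.0139 = $1,959.8305
City of Eastcliff: $140,995 × 0.00866 = $1,221.0167
Regional Park District: $140,995 × 0.00536 = $755.7332
Glenbar CSD: $140,995 × 0.0178 = $2,509.711
Total = $1,959.8305 + $1,221.0167 + $755.7332 + $2,509.711 = $6,446.2914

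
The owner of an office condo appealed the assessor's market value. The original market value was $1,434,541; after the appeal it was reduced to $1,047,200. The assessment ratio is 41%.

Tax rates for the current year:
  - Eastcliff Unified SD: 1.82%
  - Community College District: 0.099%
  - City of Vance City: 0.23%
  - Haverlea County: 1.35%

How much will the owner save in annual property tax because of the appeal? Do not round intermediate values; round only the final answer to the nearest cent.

$5,556.76

Old assessed value = $1,434,541 × 0.41 = $588,161.81
New assessed value = $1,047,200 × 0.41 = $429,352
Combined rate = 0.0182 + 0.00099 + 0.0023 + 0.0135 = 0.03499
Old tax = $588,161.81 × 0.03499 = $20,579.7817319
New tax = $429,352 × 0.03499 = $15,023.02648
Reduction = $20,579.7817319 − $15,023.02648 = $5,556.7552519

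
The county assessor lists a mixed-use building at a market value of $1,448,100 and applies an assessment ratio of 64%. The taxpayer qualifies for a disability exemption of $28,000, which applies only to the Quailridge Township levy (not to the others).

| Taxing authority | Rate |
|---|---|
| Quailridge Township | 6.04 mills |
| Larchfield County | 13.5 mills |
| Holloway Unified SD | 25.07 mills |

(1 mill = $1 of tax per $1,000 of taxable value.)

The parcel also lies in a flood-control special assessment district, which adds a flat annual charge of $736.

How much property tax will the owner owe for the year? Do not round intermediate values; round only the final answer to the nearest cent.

Assessed value = $1,448,100 × 0.64 = $926,784
Quailridge Township: ($926,784 − $28,000) × 0.00604 = $898,784 × 0.00604 = $5,428.65536
Larchfield County: $926,784 × 0.0135 = $12,511.584
Holloway Unified SD: $926,784 × 0.02507 = $23,234.47488
Levies subtotal = $41,174.71424
Total = $41,174.71424 + $736 = $41,910.71424

$41,910.71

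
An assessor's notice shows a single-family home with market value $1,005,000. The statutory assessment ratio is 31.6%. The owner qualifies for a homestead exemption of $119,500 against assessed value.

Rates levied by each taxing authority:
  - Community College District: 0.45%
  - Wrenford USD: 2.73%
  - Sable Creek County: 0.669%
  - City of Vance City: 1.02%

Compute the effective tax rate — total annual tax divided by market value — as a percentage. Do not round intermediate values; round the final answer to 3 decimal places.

0.960%

Assessed value = $1,005,000 × 0.316 = $317,580
Taxable value = $317,580 − $119,500 = $198,080
Community College District: $198,080 × 0.0045 = $891.36
Wrenford USD: $198,080 × 0.0273 = $5,407.584
Sable Creek County: $198,080 × 0.00669 = $1,325.1552
City of Vance City: $198,080 × 0.0102 = $2,020.416
Total tax = $9,644.5152
Effective rate = $9,644.5152 ÷ $1,005,000 = 0.960% of market value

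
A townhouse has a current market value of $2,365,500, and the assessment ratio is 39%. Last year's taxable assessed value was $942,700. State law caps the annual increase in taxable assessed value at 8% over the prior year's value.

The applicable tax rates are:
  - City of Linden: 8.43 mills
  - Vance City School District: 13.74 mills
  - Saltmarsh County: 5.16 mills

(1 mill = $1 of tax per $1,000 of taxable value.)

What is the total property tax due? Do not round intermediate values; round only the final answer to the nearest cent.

Uncapped assessed value = $2,365,500 × 0.39 = $922,545
Cap limit = $942,700 × 1.08 = $1,018,116
Taxable assessed value = min($922,545, $1,018,116) = $922,545 (cap does not bind)
City of Linden: $922,545 × 0.00843 = $7,777.05435
Vance City School District: $922,545 × 0.01374 = $12,675.7683
Saltmarsh County: $922,545 × 0.00516 = $4,760.3322
Total = $25,213.15485

$25,213.15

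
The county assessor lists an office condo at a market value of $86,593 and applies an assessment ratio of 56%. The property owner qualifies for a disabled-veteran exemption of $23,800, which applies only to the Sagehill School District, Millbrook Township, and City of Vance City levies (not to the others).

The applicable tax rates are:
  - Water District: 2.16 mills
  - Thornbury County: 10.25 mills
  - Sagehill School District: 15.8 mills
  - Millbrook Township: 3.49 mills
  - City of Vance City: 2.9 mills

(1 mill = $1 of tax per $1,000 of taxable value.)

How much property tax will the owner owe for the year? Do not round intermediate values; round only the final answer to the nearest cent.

$1,149.70

Assessed value = $86,593 × 0.56 = $48,492.08
Water District: $48,492.08 × 0.00216 = $104.7428928
Thornbury County: $48,492.08 × 0.01025 = $497.04382
Sagehill School District: ($48,492.08 − $23,800) × 0.0158 = $24,692.08 × 0.0158 = $390.134864
Millbrook Township: ($48,492.08 − $23,800) × 0.00349 = $24,692.08 × 0.00349 = $86.1753592
City of Vance City: ($48,492.08 − $23,800) × 0.0029 = $24,692.08 × 0.0029 = $71.607032
Total = $1,149.703968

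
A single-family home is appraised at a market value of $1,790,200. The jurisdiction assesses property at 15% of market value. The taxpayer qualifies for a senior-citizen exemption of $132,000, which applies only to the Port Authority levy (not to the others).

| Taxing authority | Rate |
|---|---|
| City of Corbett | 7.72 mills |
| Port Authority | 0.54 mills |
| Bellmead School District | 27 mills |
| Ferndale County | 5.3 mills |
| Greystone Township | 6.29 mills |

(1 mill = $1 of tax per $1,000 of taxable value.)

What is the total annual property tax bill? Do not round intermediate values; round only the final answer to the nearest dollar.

$12,509

Assessed value = $1,790,200 × 0.15 = $268,530
City of Corbett: $268,530 × 0.00772 = $2,073.0516
Port Authority: ($268,530 − $132,000) × 0.00054 = $136,530 × 0.00054 = $73.7262
Bellmead School District: $268,530 × 0.027 = $7,250.31
Ferndale County: $268,530 × 0.0053 = $1,423.209
Greystone Township: $268,530 × 0.00629 = $1,689.0537
Total = $12,509.3505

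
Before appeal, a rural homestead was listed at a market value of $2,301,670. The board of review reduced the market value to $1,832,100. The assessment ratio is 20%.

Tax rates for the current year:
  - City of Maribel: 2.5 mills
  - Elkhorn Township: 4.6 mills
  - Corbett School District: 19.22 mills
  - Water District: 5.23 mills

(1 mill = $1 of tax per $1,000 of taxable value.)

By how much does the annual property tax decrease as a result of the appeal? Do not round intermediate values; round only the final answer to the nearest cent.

Old assessed value = $2,301,670 × 0.2 = $460,334
New assessed value = $1,832,100 × 0.2 = $366,420
Combined rate = 0.0025 + 0.0046 + 0.01922 + 0.00523 = 0.03155
Old tax = $460,334 × 0.03155 = $14,523.5377
New tax = $366,420 × 0.03155 = $11,560.551
Reduction = $14,523.5377 − $11,560.551 = $2,962.9867

$2,962.99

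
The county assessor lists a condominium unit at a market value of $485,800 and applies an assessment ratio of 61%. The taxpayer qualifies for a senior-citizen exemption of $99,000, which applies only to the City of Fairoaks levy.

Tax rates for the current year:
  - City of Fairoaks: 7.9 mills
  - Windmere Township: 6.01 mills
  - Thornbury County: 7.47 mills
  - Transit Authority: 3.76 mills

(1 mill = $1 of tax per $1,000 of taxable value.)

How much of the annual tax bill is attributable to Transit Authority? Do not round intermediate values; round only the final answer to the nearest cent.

$1,114.23

Assessed value = $485,800 × 0.61 = $296,338
Transit Authority taxable value = $296,338 (exemption does not apply)
Transit Authority levy = $296,338 × 0.00376 = $1,114.23088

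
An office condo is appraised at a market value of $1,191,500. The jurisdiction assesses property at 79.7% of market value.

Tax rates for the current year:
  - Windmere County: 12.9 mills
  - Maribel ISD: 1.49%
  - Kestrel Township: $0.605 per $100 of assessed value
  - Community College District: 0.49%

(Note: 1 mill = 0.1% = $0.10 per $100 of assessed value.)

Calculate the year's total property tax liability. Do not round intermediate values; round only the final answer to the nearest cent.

$36,797.99

Assessed value = $1,191,500 × 0.797 = $949,625.5
Windmere County: $949,625.5 × 0.0129 = $12,250.16895
Maribel ISD: $949,625.5 × 0.0149 = $14,149.41995
Kestrel Township: $949,625.5 × 0.00605 = $5,745.234275
Community College District: $949,625.5 × 0.0049 = $4,653.16495
Total = $36,797.988125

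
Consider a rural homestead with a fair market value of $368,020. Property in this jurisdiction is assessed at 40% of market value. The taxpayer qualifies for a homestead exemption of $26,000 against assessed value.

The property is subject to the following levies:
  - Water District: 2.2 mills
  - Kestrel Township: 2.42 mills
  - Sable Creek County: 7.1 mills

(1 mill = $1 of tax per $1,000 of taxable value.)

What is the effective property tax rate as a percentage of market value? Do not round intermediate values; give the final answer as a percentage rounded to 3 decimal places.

Assessed value = $368,020 × 0.4 = $147,208
Taxable value = $147,208 − $26,000 = $121,208
Water District: $121,208 × 0.0022 = $266.6576
Kestrel Township: $121,208 × 0.00242 = $293.32336
Sable Creek County: $121,208 × 0.0071 = $860.5768
Total tax = $1,420.55776
Effective rate = $1,420.55776 ÷ $368,020 = 0.386% of market value

0.386%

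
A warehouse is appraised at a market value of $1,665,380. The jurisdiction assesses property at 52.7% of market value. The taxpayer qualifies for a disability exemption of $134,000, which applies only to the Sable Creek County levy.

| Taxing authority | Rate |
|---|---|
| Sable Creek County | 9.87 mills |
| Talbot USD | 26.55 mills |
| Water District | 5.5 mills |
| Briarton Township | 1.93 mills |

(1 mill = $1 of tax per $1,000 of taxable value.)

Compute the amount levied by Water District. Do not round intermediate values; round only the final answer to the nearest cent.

$4,827.10

Assessed value = $1,665,380 × 0.527 = $877,655.26
Water District taxable value = $877,655.26 (exemption does not apply)
Water District levy = $877,655.26 × 0.0055 = $4,827.10393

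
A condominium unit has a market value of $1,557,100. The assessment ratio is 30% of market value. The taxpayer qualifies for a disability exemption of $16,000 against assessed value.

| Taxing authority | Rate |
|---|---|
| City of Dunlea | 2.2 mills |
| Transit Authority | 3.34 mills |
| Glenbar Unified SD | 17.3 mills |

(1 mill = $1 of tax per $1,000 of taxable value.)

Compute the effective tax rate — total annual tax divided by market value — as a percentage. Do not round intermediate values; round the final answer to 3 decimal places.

0.662%

Assessed value = $1,557,100 × 0.3 = $467,130
Taxable value = $467,130 − $16,000 = $451,130
City of Dunlea: $451,130 × 0.0022 = $992.486
Transit Authority: $451,130 × 0.00334 = $1,506.7742
Glenbar Unified SD: $451,130 × 0.0173 = $7,804.549
Total tax = $10,303.8092
Effective rate = $10,303.8092 ÷ $1,557,100 = 0.662% of market value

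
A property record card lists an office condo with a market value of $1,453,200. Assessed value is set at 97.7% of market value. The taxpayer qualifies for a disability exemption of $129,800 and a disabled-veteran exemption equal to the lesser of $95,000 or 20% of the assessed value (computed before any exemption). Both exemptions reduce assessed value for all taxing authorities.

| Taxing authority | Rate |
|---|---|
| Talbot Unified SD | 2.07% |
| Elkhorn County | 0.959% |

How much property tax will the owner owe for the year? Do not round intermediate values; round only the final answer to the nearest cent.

$36,195.84

Assessed value = $1,453,200 × 0.977 = $1,419,776.4
Disabled-veteran exemption = min($95,000, 20% × $1,419,776.4) = min($95,000, $283,955.28) = $95,000 (dollar cap binds)
Taxable value = $1,419,776.4 − $129,800 − $95,000 = $1,194,976.4
Talbot Unified SD: $1,194,976.4 × 0.0207 = $24,736.01148
Elkhorn County: $1,194,976.4 × 0.00959 = $11,459.823676
Total = $36,195.835156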